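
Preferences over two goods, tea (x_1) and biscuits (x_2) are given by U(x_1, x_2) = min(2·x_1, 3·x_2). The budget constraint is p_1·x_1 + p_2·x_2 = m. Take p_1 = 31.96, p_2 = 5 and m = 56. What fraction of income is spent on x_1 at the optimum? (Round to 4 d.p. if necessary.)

share on x_1 = 0.9056

With perfect complements, no substitution: consume in ratio x_1:x_2 = 3:2.
Budget: p_1·x_1 + p_2·(2/3)·x_1 = m, so (3·p_1 + 2·p_2)·x_1 = 3·m.
Demand: x_1*(p_1,p_2,m) = 3·m/(3·p_1 + 2·p_2), x_2* = 2·m/(3·p_1 + 2·p_2).
Here 3·31.96 + 2·5 = 105.88, giving x_1* = 1.5867 and x_2* = 1.0578.
Expenditure on x_1: 31.96·1.5867 = 50.711; share = 0.9056.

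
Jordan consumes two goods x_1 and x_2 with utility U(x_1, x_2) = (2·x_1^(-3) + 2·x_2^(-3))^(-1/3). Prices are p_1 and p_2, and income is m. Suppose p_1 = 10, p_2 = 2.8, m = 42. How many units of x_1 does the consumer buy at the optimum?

MRS = MU_x_1/MU_x_2 = (x_2/x_1)^(4). Set equal to p_1/p_2.
Hence x_2/x_1 = (p_1/p_2)^(1/(4)), i.e. raised to the 0.25 power.
Substitute x_2 = (x_2/x_1)·x_1 into the budget: x_1* = m/(p_1 + p_2·(x_2/x_1)).
Numerically x_2/x_1 = 1.374708, so x_1* = 42/(10 + 2.8·1.374708) = 3.0327.

x_1* = 3.0327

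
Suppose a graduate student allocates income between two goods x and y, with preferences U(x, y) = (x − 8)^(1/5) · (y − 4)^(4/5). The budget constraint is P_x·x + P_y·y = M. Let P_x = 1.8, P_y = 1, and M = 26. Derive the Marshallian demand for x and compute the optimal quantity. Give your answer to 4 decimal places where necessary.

x* = 8.8444

This is Cobb-Douglas in (x−8, y−4): tangency gives 0.2·P_y·(y−4) = 0.8·P_x·(x−8).
Substituting into the budget: x* = 8 + 0.2·(M − 8·P_x − 4·P_y)/P_x, and y* = 4 + 0.8·(…)/P_y.
Discretionary income = 26 − 8·1.8 − 4·1 = 7.6; x* = 8 + 0.2·7.6/1.8 = 8.8444.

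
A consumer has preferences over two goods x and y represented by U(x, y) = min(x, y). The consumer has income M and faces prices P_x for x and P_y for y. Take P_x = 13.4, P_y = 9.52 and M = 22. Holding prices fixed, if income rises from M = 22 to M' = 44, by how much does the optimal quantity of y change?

With perfect complements, no substitution: consume in ratio x:y = 1:1.
Budget: P_x·x + P_y·x = M, so (P_x + P_y)·x = M.
Demand: x*(P_x,P_y,M) = M/(P_x + P_y), y* = M/(P_x + P_y).
Here 13.4 + 9.52 = 22.92, giving y* = 0.9599.
At M' = 44: y* = 1.9197. Change: 1.9197 − 0.9599 = 0.9599.

Δy* = 0.9599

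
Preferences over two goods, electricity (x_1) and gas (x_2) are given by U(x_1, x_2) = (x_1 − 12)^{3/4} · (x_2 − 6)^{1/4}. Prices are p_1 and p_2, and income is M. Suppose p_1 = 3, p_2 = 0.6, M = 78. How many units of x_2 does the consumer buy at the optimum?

MRS = 3·(x_2−6)/(x_1−12). Tangency with p_1/p_2 gives x_2−6 = (1/3)·(p_1/p_2)·(x_1−12).
Substituting into the budget: x_1* = 12 + 0.75·(M − 12·p_1 − 6·p_2)/p_1, and x_2* = 6 + 0.25·(…)/p_2.
Discretionary income = 78 − 12·3 − 6·0.6 = 38.4; x_2* = 6 + 0.25·38.4/0.6 = 22.

x_2* = 22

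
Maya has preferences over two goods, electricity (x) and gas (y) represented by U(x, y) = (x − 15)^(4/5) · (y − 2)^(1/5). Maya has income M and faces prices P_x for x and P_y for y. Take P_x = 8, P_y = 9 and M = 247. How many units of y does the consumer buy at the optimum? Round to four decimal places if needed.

y* = 4.4222

Let x' = x−15, y' = y−2. MRS = 4·y'/x' = P_x/P_y.
After buying the subsistence bundle (15, 2), a share 0.8 of the remaining income goes to x: x* = 15 + 0.8·(M − 15P_x − 2P_y)/P_x.
Discretionary income = 247 − 15·8 − 2·9 = 109; y* = 2 + 0.2·109/9 = 4.4222.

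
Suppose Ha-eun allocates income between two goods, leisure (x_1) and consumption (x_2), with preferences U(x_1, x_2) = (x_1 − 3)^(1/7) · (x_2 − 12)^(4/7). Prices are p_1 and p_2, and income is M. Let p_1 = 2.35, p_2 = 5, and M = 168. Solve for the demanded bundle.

Substituting into the budget: x_1* = 3 + 0.2·(M − 3·p_1 − 12·p_2)/p_1, and x_2* = 12 + 0.8·(…)/p_2.
Discretionary income = 168 − 3·2.35 − 12·5 = 100.95; x_1* = 3 + 0.2·100.95/2.35 = 11.5915; x_2* = 12 + 0.8·100.95/5 = 28.152.

x_1* = 11.5915, x_2* = 28.152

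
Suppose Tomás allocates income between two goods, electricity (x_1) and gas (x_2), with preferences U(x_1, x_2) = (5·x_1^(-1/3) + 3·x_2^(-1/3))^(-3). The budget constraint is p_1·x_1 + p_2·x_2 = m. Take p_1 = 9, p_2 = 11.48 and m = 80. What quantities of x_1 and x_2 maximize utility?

Numerically x_2/x_1 = 0.567988, so x_1* = 80/(9 + 11.48·0.567988) = 5.1545 and x_2* = 0.567988·5.1545 = 2.9277.

x_1* = 5.1545, x_2* = 2.9277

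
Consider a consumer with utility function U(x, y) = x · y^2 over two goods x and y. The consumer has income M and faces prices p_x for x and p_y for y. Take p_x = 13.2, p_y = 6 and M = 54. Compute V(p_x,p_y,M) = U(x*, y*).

At p_x=13.2, p_y=6, M=54: x* = 1/3·54/13.2 = 1.3636, y* = 6.
Utility at the optimum: U(1.3636, 6) = 49.0909.

V = 49.0909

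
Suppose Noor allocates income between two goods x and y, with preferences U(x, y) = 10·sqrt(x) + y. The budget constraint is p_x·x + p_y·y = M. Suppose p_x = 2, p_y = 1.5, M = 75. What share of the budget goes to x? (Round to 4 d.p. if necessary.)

Set MRS = p_x/p_y: 5·x^(−1/2) = p_x/p_y.
Solve: √x = 5·p_y/p_x, so x*(p_x,p_y) = (5·p_y/p_x)², and y* = (M − p_x·x*)/p_y.
Plugging in: x* = (5·1.5/2)² = 14.0625, y* = 31.25.
Expenditure on x: 2·14.0625 = 28.125; share = 0.375.

share on x = 0.375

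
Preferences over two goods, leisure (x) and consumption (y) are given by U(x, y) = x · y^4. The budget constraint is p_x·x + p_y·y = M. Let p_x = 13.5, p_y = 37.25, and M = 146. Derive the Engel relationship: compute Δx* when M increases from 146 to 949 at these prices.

The MRS is (1/4)·y/x. Set MRS = p_x/p_y.
So p_y·y = 4·p_x·x; combined with the budget, a share 0.2 of income goes to x.
Demand: x*(p_x,p_y,M) = 0.2·M/p_x and y* = 0.8·M/p_y.
At p_x=13.5, p_y=37.25, M=146: x* = 0.2·146/13.5 = 2.163.
At M' = 949: x* = 14.0593. Change: 14.0593 − 2.163 = 11.8963.

Δx* = 11.8963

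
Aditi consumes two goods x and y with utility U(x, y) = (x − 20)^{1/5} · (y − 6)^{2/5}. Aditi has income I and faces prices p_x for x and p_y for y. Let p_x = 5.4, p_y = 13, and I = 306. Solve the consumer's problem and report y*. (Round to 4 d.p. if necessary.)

y* = 12.1538

This is Cobb-Douglas in (x−20, y−6): tangency gives 0.2·p_y·(y−6) = 0.4·p_x·(x−20).
After buying the subsistence bundle (20, 6), a share 1/3 of the remaining income goes to x: x* = 20 + 1/3·(I − 20p_x − 6p_y)/p_x.
Discretionary income = 306 − 20·5.4 − 6·13 = 120; y* = 6 + 2/3·120/13 = 12.1538.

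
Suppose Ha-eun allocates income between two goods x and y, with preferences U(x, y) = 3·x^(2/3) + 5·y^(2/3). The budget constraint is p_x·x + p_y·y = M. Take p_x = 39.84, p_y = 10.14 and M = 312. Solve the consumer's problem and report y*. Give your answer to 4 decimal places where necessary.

Substitute y = (y/x)·x into the budget: x* = M/(p_x + p_y·(y/x)).
Numerically y/x = 280.795648, so x* = 312/(39.84 + 10.14·280.795648) = 0.1081 and y* = 280.795648·0.1081 = 30.3446.

y* = 30.3446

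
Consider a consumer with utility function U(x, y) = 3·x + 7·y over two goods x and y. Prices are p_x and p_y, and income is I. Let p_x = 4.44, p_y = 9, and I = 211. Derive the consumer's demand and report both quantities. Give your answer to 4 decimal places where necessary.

x* = 0, y* = 23.4444

y gives more utility per dollar, so spend all income on y: y* = I/p_y, x* = 0.
Numerically: x* = 0, y* = 23.4444.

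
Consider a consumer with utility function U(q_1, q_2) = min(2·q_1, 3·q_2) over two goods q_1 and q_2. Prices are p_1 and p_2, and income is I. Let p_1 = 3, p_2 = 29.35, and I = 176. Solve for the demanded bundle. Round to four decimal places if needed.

q_1* = 7.7991, q_2* = 5.1994

With perfect complements, no substitution: consume in ratio q_1:q_2 = 3:2.
Budget: p_1·q_1 + p_2·(2/3)·q_1 = I, so (3·p_1 + 2·p_2)·q_1 = 3·I.
Demand: q_1*(p_1,p_2,I) = 3·I/(3·p_1 + 2·p_2), q_2* = 2·I/(3·p_1 + 2·p_2).
Here 3·3 + 2·29.35 = 67.7, giving q_1* = 7.7991 and q_2* = 5.1994.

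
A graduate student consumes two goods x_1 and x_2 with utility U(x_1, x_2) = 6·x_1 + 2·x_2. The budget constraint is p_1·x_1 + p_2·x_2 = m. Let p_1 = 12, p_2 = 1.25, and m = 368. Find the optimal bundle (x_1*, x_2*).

x_1* = 0, x_2* = 294.4

Perfect substitutes: compare marginal utility per dollar. 6/p_1 vs 2/p_2 → 0.5 vs 1.6.
x_2 gives more utility per dollar, so spend all income on x_2: x_2* = m/p_2, x_1* = 0.
Numerically: x_1* = 0, x_2* = 294.4.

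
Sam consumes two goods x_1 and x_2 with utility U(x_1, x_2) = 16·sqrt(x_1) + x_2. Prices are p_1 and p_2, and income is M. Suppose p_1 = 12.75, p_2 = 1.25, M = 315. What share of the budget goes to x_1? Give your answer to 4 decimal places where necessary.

MU_x_1 = 8/√x_1, MU_x_2 = 1. Tangency: 8/√x_1 = p_1/p_2.
Solve: √x_1 = 8·p_2/p_1, so x_1*(p_1,p_2) = (8·p_2/p_1)², and x_2* = (M − p_1·x_1*)/p_2.
Plugging in: x_1* = (8·1.25/12.75)² = 0.6151, x_2* = 245.7255.
Expenditure on x_1: 12.75·0.6151 = 7.8431; share = 0.0249.

share on x_1 = 0.0249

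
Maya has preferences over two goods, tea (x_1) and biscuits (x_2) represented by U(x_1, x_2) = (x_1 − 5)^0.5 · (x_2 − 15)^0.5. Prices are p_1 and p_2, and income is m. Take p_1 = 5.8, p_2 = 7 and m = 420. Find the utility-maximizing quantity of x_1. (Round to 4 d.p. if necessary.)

x_1* = 29.6552

This is Cobb-Douglas in (x_1−5, x_2−15): tangency gives 0.5·p_2·(x_2−15) = 0.5·p_1·(x_1−5).
Substituting into the budget: x_1* = 5 + 0.5·(m − 5·p_1 − 15·p_2)/p_1, and x_2* = 15 + 0.5·(…)/p_2.
Discretionary income = 420 − 5·5.8 − 15·7 = 286; x_1* = 5 + 0.5·286/5.8 = 29.6552.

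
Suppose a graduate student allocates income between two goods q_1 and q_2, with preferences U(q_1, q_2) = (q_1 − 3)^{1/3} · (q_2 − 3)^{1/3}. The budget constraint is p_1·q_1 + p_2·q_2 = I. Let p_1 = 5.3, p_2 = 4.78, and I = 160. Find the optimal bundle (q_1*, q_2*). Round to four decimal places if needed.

Discretionary income = 160 − 3·5.3 − 3·4.78 = 129.76; q_1* = 3 + 0.5·129.76/5.3 = 15.2415; q_2* = 3 + 0.5·129.76/4.78 = 16.5732.

q_1* = 15.2415, q_2* = 16.5732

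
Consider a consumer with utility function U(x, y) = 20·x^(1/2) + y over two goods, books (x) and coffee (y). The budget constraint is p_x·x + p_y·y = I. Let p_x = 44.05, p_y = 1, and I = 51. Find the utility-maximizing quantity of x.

x* = 0.0515

Set MRS = p_x/p_y: 10·x^(−1/2) = p_x/p_y.
Thus x* = (10·p_y/p_x)² — independent of I — with the rest of income spent on y.
Plugging in: x* = (10·1/44.05)² = 0.0515.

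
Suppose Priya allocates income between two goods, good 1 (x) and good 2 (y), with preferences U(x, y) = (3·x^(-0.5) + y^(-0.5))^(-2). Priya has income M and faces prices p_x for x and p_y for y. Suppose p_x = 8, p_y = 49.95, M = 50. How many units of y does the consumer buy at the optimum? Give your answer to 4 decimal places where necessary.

With the ratio pinned down, the budget gives x* = M/(p_x + p_y·(y/x)) and y* = (y/x)·x*.
Numerically y/x = 0.141782, so x* = 50/(8 + 49.95·0.141782) = 3.3152 and y* = 0.141782·3.3152 = 0.47.

y* = 0.47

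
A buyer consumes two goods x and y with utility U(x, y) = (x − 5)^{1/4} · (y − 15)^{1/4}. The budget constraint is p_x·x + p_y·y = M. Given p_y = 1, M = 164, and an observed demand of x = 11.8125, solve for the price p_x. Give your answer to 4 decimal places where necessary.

Let x' = x−5, y' = y−15. MRS = y'/x' = p_x/p_y.
Substituting into the budget: x* = 5 + 0.5·(M − 5·p_x − 15·p_y)/p_x, and y* = 15 + 0.5·(…)/p_y.
Set x* = 11.8125 in the demand function and solve for p_x: p_x = 8.

p_x = 8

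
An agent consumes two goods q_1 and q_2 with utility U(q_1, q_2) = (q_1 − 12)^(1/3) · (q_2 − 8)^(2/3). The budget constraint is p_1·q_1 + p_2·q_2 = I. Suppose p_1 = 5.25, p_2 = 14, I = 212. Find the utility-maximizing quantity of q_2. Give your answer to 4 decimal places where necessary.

q_2* = 9.7619

Substituting into the budget: q_1* = 12 + 1/3·(I − 12·p_1 − 8·p_2)/p_1, and q_2* = 8 + 2/3·(…)/p_2.
Discretionary income = 212 − 12·5.25 − 8·14 = 37; q_2* = 8 + 2/3·37/14 = 9.7619.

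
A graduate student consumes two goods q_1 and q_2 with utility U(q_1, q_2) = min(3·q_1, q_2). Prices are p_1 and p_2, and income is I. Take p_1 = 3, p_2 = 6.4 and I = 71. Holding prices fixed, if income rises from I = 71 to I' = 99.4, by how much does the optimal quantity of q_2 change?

Leontief preferences: the optimum is at the kink where q_1/1 = q_2/3, i.e. q_2 = 3·q_1.
Budget: p_1·q_1 + p_2·3·q_1 = I, so (p_1 + 3·p_2)·q_1 = I.
Demand: q_1*(p_1,p_2,I) = I/(p_1 + 3·p_2), q_2* = 3·I/(p_1 + 3·p_2).
Here 3 + 3·6.4 = 22.2, giving q_2* = 9.5946.
At I' = 99.4: q_2* = 13.4324. Change: 13.4324 − 9.5946 = 3.8378.

Δq_2* = 3.8378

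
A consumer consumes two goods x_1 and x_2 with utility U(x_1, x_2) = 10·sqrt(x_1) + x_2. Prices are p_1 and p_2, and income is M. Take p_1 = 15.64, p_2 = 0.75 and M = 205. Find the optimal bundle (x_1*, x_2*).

Utility is quasi-linear in x_2; the FOC for x_1 is 5/√x_1 = p_1/p_2.
Thus x_1* = (5·p_2/p_1)² — independent of M — with the rest of income spent on x_2.
Plugging in: x_1* = (5·0.75/15.64)² = 0.0575, x_2* = 272.1345.

x_1* = 0.0575, x_2* = 272.1345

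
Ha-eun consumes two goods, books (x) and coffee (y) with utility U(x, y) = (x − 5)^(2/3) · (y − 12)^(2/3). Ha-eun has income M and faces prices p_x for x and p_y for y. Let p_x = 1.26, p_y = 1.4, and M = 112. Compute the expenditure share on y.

This is Cobb-Douglas in (x−5, y−12): tangency gives 2/3·p_y·(y−12) = 2/3·p_x·(x−5).
After buying the subsistence bundle (5, 12), a share 0.5 of the remaining income goes to x: x* = 5 + 0.5·(M − 5p_x − 12p_y)/p_x.
Discretionary income = 112 − 5·1.26 − 12·1.4 = 88.9; x* = 5 + 0.5·88.9/1.26 = 40.2778; y* = 12 + 0.5·88.9/1.4 = 43.75.
Expenditure on y: 1.4·43.75 = 61.25; share = 0.5469.

share on y = 0.5469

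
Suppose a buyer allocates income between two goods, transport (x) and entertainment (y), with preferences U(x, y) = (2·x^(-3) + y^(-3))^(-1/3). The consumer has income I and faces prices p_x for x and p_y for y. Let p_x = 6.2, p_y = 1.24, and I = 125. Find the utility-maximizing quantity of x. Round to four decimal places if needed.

From the CES first-order condition, 2·(y/x)^(4) = p_x/p_y.
Solve for the ratio: y/x = [(1/2)·p_x/p_y]^(0.25).
With the ratio pinned down, the budget gives x* = I/(p_x + p_y·(y/x)) and y* = (y/x)·x*.
Numerically y/x = 1.257433, so x* = 125/(6.2 + 1.24·1.257433) = 16.1099.

x* = 16.1099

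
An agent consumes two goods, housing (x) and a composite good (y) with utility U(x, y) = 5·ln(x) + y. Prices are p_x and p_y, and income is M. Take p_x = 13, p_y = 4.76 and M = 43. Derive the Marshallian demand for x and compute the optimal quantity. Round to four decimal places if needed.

At the given prices: x* = 5·4.76/13 = 1.8308.

x* = 1.8308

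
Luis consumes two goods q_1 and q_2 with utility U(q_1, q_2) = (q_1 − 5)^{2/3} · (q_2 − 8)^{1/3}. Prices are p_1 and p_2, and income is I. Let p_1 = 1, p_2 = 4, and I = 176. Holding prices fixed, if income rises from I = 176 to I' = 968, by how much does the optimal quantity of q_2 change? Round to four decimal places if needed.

Discretionary income = 176 − 5·1 − 8·4 = 139; q_2* = 8 + 1/3·139/4 = 19.5833.
At I' = 968: q_2* = 85.5833. Change: 85.5833 − 19.5833 = 66.

Δq_2* = 66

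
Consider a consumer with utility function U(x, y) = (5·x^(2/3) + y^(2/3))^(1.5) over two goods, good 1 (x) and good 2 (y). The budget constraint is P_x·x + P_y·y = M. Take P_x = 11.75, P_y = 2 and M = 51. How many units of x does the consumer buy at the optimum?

x* = 3.4013

MRS = MU_x/MU_y = 5·(y/x)^(1/3). Set equal to P_x/P_y.
Hence y/x = ((1/5)·P_x/P_y)^(1/(1/3)), i.e. raised to the 3 power.
With the ratio pinned down, the budget gives x* = M/(P_x + P_y·(y/x)) and y* = (y/x)·x*.
Numerically y/x = 1.622234, so x* = 51/(11.75 + 2·1.622234) = 3.4013.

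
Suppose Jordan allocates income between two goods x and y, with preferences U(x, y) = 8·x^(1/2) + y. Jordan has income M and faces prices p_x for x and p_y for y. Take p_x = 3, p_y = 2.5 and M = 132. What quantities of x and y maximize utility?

Solve: √x = 4·p_y/p_x, so x*(p_x,p_y) = (4·p_y/p_x)², and y* = (M − p_x·x*)/p_y.
Plugging in: x* = (4·2.5/3)² = 11.1111, y* = 39.4667.

x* = 11.1111, y* = 39.4667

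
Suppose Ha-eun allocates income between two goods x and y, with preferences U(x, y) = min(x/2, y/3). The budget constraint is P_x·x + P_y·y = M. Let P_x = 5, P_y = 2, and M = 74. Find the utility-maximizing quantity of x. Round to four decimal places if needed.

x* = 9.25

Demand: x*(P_x,P_y,M) = 2·M/(2·P_x + 3·P_y), y* = 3·M/(2·P_x + 3·P_y).
Here 2·5 + 3·2 = 16, giving x* = 9.25.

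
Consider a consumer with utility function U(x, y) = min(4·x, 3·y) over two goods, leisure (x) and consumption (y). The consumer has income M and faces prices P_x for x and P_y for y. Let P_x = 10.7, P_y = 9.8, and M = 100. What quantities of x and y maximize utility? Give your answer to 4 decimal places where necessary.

x* = 4.2076, y* = 5.6101

Leontief preferences: the optimum is at the kink where x/3 = y/4, i.e. y = (4/3)·x.
Budget: P_x·x + P_y·(4/3)·x = M, so (3·P_x + 4·P_y)·x = 3·M.
Demand: x*(P_x,P_y,M) = 3·M/(3·P_x + 4·P_y), y* = 4·M/(3·P_x + 4·P_y).
Here 3·10.7 + 4·9.8 = 71.3, giving x* = 4.2076 and y* = 5.6101.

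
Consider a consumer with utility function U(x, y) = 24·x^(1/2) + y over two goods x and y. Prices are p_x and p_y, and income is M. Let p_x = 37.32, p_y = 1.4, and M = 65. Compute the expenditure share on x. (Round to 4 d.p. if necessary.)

share on x = 0.1163

Set MRS = p_x/p_y: 12·x^(−1/2) = p_x/p_y.
Solve: √x = 12·p_y/p_x, so x*(p_x,p_y) = (12·p_y/p_x)², and y* = (M − p_x·x*)/p_y.
Plugging in: x* = (12·1.4/37.32)² = 0.2026, y* = 41.0266.
Expenditure on x: 37.32·0.2026 = 7.5627; share = 0.1163.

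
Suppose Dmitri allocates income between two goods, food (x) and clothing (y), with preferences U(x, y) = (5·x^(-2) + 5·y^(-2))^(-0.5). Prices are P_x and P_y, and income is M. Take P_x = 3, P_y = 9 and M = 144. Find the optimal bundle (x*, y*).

x* = 15.584, y* = 10.8053

From the CES first-order condition, (y/x)^(3) = P_x/P_y.
Hence y/x = (P_x/P_y)^(1/(3)), i.e. raised to the 1/3 power.
Substitute y = (y/x)·x into the budget: x* = M/(P_x + P_y·(y/x)).
Numerically y/x = 0.693361, so x* = 144/(3 + 9·0.693361) = 15.584 and y* = 0.693361·15.584 = 10.8053.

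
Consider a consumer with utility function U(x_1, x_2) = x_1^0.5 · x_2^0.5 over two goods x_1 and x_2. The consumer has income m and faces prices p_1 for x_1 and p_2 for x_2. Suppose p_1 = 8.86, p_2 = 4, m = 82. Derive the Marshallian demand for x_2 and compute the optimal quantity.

Demand: x_1*(p_1,p_2,m) = 0.5·m/p_1 and x_2* = 0.5·m/p_2.
At p_1=8.86, p_2=4, m=82: x_2* = 0.5·82/4 = 10.25.

x_2* = 10.25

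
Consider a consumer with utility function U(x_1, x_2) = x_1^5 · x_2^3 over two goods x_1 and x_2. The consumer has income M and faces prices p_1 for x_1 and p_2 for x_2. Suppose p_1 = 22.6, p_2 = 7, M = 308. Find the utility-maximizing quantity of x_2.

The MRS is (5/3)·x_2/x_1. Set MRS = p_1/p_2.
So 5·p_2·x_2 = 3·p_1·x_1; combined with the budget, a share 0.625 of income goes to x_1.
Demand: x_1*(p_1,p_2,M) = 0.625·M/p_1 and x_2* = 0.375·M/p_2.
At p_1=22.6, p_2=7, M=308: x_2* = 0.375·308/7 = 16.5.

x_2* = 16.5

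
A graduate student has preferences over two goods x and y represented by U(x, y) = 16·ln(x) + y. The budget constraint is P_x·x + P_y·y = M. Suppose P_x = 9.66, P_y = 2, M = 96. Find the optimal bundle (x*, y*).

Set MRS = P_x/P_y: (16/x)/1 = P_x/P_y.
So x*(P_x,P_y) = 16·P_y/P_x, independent of income; and y* = (M − 16·P_y)/P_y.
At the given prices: x* = 16·2/9.66 = 3.3126, and y* = 32.

x* = 3.3126, y* = 32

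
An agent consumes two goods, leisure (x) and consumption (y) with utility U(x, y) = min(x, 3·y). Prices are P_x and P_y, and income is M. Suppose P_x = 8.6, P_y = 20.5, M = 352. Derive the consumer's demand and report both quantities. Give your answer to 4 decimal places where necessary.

x* = 22.8078, y* = 7.6026

Leontief preferences: the optimum is at the kink where x/3 = y/1, i.e. y = (1/3)·x.
Budget: P_x·x + P_y·(1/3)·x = M, so (3·P_x + P_y)·x = 3·M.
Demand: x*(P_x,P_y,M) = 3·M/(3·P_x + P_y), y* = M/(3·P_x + P_y).
Here 3·8.6 + 20.5 = 46.3, giving x* = 22.8078 and y* = 7.6026.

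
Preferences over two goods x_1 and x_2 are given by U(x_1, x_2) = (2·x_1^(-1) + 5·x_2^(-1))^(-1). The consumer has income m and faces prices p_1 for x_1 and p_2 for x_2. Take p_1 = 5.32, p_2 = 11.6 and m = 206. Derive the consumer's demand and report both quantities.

From the CES first-order condition, (2/5)·(x_2/x_1)^(2) = p_1/p_2.
Hence x_2/x_1 = ((5/2)·p_1/p_2)^(1/(2)), i.e. raised to the 0.5 power.
Substitute x_2 = (x_2/x_1)·x_1 into the budget: x_1* = m/(p_1 + p_2·(x_2/x_1)).
Numerically x_2/x_1 = 1.070772, so x_1* = 206/(5.32 + 11.6·1.070772) = 11.6116 and x_2* = 1.070772·11.6116 = 12.4333.

x_1* = 11.6116, x_2* = 12.4333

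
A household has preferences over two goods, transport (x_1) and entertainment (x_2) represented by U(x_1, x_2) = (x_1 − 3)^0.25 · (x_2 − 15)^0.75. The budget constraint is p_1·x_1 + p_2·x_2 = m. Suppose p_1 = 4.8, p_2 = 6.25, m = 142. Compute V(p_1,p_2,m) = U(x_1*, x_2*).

V = 3.297

Substituting into the budget: x_1* = 3 + 0.25·(m − 3·p_1 − 15·p_2)/p_1, and x_2* = 15 + 0.75·(…)/p_2.
Discretionary income = 142 − 3·4.8 − 15·6.25 = 33.85; x_1* = 3 + 0.25·33.85/4.8 = 4.763; x_2* = 15 + 0.75·33.85/6.25 = 19.062.
Utility at the optimum: U(4.763, 19.062) = 3.297.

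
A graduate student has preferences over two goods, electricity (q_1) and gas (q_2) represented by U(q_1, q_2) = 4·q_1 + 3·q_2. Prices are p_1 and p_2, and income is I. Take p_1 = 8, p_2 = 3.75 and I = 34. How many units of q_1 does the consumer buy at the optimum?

Perfect substitutes: compare marginal utility per dollar. 4/p_1 vs 3/p_2 → 0.5 vs 0.8.
q_2 gives more utility per dollar, so spend all income on q_2: q_2* = I/p_2, q_1* = 0.
Numerically: q_1* = 0, q_2* = 9.0667.

q_1* = 0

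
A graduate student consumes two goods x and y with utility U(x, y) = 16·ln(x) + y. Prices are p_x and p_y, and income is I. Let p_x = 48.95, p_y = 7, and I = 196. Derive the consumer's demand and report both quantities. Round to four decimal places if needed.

MU_x = 16/x, MU_y = 1. Tangency: 16/x = p_x/p_y.
So x*(p_x,p_y) = 16·p_y/p_x, independent of income; and y* = (I − 16·p_y)/p_y.
At the given prices: x* = 16·7/48.95 = 2.288, and y* = 12.

x* = 2.288, y* = 12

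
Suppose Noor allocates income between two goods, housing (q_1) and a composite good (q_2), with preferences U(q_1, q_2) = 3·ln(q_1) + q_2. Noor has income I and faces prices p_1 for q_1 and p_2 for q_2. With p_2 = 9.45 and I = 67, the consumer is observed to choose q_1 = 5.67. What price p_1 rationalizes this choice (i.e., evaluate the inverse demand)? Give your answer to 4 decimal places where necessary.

p_1 = 5

MU_q_1 = 3/q_1, MU_q_2 = 1. Tangency: 3/q_1 = p_1/p_2.
So q_1*(p_1,p_2) = 3·p_2/p_1, independent of income; and q_2* = (I − 3·p_2)/p_2.
Set q_1* = 5.67 in the demand function and solve for p_1: p_1 = 5.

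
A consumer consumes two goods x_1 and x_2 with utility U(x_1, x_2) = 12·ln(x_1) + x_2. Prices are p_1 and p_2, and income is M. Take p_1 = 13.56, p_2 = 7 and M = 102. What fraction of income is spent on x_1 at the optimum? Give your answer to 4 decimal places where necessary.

share on x_1 = 0.8235

MU_x_1 = 12/x_1, MU_x_2 = 1. Tangency: 12/x_1 = p_1/p_2.
So x_1*(p_1,p_2) = 12·p_2/p_1, independent of income; and x_2* = (M − 12·p_2)/p_2.
At the given prices: x_1* = 12·7/13.56 = 6.1947, and x_2* = 2.5714.
Expenditure on x_1: 13.56·6.1947 = 84; share = 0.8235.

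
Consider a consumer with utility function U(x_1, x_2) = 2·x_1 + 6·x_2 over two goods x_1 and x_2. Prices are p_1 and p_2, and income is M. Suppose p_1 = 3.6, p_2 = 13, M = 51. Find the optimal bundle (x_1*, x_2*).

Perfect substitutes: compare marginal utility per dollar. 2/p_1 vs 6/p_2 → 0.5556 vs 0.4615.
x_1 gives more utility per dollar, so spend all income on x_1: x_1* = M/p_1, x_2* = 0.
Numerically: x_1* = 14.1667, x_2* = 0.

x_1* = 14.1667, x_2* = 0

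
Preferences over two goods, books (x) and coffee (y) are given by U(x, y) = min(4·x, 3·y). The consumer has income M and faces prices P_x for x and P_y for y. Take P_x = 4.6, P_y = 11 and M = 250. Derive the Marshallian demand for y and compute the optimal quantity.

y* = 17.301

Leontief preferences: the optimum is at the kink where x/3 = y/4, i.e. y = (4/3)·x.
Budget: P_x·x + P_y·(4/3)·x = M, so (3·P_x + 4·P_y)·x = 3·M.
Demand: x*(P_x,P_y,M) = 3·M/(3·P_x + 4·P_y), y* = 4·M/(3·P_x + 4·P_y).
Here 3·4.6 + 4·11 = 57.8, giving y* = 17.301.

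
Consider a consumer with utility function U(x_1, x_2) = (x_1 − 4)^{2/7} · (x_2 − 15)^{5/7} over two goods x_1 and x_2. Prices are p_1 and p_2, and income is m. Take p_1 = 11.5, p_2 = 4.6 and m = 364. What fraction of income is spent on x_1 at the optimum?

share on x_1 = 0.3218

This is Cobb-Douglas in (x_1−4, x_2−15): tangency gives 2/7·p_2·(x_2−15) = 5/7·p_1·(x_1−4).
After buying the subsistence bundle (4, 15), a share 2/7 of the remaining income goes to x_1: x_1* = 4 + 2/7·(m − 4p_1 − 15p_2)/p_1.
Discretionary income = 364 − 4·11.5 − 15·4.6 = 249; x_1* = 4 + 2/7·249/11.5 = 10.1863; x_2* = 15 + 5/7·249/4.6 = 53.6646.
Expenditure on x_1: 11.5·10.1863 = 117.1429; share = 0.3218.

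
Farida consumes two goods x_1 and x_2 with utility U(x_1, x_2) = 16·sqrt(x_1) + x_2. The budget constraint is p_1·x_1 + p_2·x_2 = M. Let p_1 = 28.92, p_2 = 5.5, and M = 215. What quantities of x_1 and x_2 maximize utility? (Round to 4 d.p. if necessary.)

Set MRS = p_1/p_2: 8·x_1^(−1/2) = p_1/p_2.
Thus x_1* = (8·p_2/p_1)² — independent of M — with the rest of income spent on x_2.
Plugging in: x_1* = (8·5.5/28.92)² = 2.3148, x_2* = 26.9194.

x_1* = 2.3148, x_2* = 26.9194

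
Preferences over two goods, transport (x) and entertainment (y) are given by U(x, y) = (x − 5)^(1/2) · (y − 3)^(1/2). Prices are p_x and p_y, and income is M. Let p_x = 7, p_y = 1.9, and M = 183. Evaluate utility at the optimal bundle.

V = 19.5096

This is Cobb-Douglas in (x−5, y−3): tangency gives 0.5·p_y·(y−3) = 0.5·p_x·(x−5).
Substituting into the budget: x* = 5 + 0.5·(M − 5·p_x − 3·p_y)/p_x, and y* = 3 + 0.5·(…)/p_y.
Discretionary income = 183 − 5·7 − 3·1.9 = 142.3; x* = 5 + 0.5·142.3/7 = 15.1643; y* = 3 + 0.5·142.3/1.9 = 40.4474.
Utility at the optimum: U(15.1643, 40.4474) = 19.5096.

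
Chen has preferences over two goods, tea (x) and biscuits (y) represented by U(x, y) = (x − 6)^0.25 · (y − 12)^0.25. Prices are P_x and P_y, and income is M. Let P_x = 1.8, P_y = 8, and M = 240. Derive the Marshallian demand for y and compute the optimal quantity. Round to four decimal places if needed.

y* = 20.325

Let x' = x−6, y' = y−12. MRS = y'/x' = P_x/P_y.
Substituting into the budget: x* = 6 + 0.5·(M − 6·P_x − 12·P_y)/P_x, and y* = 12 + 0.5·(…)/P_y.
Discretionary income = 240 − 6·1.8 − 12·8 = 133.2; y* = 12 + 0.5·133.2/8 = 20.325.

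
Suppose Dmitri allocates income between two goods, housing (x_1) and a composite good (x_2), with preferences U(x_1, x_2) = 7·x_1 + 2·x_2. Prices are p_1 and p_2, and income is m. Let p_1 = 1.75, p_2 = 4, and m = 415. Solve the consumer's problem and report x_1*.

x_1* = 237.1429

Linear utility — the consumer picks whichever good has higher MU/price: 7/1.75 = 4 vs 2/4 = 0.5.
x_1 gives more utility per dollar, so spend all income on x_1: x_1* = m/p_1, x_2* = 0.
Numerically: x_1* = 237.1429, x_2* = 0.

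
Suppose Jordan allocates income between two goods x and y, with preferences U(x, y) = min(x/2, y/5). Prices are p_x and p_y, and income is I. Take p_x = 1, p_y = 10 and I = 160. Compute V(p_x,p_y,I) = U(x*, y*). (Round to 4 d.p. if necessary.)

V = 3.0769

Demand: x*(p_x,p_y,I) = 2·I/(2·p_x + 5·p_y), y* = 5·I/(2·p_x + 5·p_y).
Here 2·1 + 5·10 = 52, giving x* = 6.1538 and y* = 15.3846.
Utility at the optimum: U(6.1538, 15.3846) = 3.0769.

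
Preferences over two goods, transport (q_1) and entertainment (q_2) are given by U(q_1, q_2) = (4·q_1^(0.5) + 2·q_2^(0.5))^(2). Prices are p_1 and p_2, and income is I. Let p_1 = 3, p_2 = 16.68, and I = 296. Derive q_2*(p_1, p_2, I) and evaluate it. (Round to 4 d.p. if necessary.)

MU_q_1 ∝ 4·q_1^(-0.5), MU_q_2 ∝ 2·q_2^(-0.5), so MRS = 2·(q_2/q_1)^(0.5) = p_1/p_2.
Solve for the ratio: q_2/q_1 = [(1/2)·p_1/p_2]^(2).
With the ratio pinned down, the budget gives q_1* = I/(p_1 + p_2·(q_2/q_1)) and q_2* = (q_2/q_1)·q_1*.
Numerically q_2/q_1 = 0.008087, so q_1* = 296/(3 + 16.68·0.008087) = 94.4211 and q_2* = 0.008087·94.4211 = 0.7636.

q_2* = 0.7636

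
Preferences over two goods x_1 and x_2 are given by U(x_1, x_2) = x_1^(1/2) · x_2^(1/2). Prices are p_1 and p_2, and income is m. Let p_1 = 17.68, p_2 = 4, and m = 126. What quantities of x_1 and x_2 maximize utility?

At p_1=17.68, p_2=4, m=126: x_1* = 0.5·126/17.68 = 3.5633, x_2* = 15.75.

x_1* = 3.5633, x_2* = 15.75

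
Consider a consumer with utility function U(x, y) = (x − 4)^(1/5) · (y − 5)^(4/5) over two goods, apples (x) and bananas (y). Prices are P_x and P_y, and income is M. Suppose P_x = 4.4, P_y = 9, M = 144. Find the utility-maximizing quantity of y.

y* = 12.2356

This is Cobb-Douglas in (x−4, y−5): tangency gives 0.2·P_y·(y−5) = 0.8·P_x·(x−4).
After buying the subsistence bundle (4, 5), a share 0.2 of the remaining income goes to x: x* = 4 + 0.2·(M − 4P_x − 5P_y)/P_x.
Discretionary income = 144 − 4·4.4 − 5·9 = 81.4; y* = 5 + 0.8·81.4/9 = 12.2356.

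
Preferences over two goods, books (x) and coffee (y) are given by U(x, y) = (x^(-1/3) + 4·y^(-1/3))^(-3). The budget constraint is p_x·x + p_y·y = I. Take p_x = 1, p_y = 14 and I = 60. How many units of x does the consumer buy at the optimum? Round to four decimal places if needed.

MRS = MU_x/MU_y = (1/4)·(y/x)^(4/3). Set equal to p_x/p_y.
Solve for the ratio: y/x = [4·p_x/p_y]^(0.75).
With the ratio pinned down, the budget gives x* = I/(p_x + p_y·(y/x)) and y* = (y/x)·x*.
Numerically y/x = 0.390795, so x* = 60/(1 + 14·0.390795) = 9.272.

x* = 9.272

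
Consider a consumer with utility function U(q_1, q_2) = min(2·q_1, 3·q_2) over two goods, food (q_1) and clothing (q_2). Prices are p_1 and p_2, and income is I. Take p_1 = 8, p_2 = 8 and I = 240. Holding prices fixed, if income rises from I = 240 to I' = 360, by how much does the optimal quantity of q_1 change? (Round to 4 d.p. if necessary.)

Leontief preferences: the optimum is at the kink where q_1/3 = q_2/2, i.e. q_2 = (2/3)·q_1.
Budget: p_1·q_1 + p_2·(2/3)·q_1 = I, so (3·p_1 + 2·p_2)·q_1 = 3·I.
Demand: q_1*(p_1,p_2,I) = 3·I/(3·p_1 + 2·p_2), q_2* = 2·I/(3·p_1 + 2·p_2).
Here 3·8 + 2·8 = 40, giving q_1* = 18.
At I' = 360: q_1* = 27. Change: 27 − 18 = 9.

Δq_1* = 9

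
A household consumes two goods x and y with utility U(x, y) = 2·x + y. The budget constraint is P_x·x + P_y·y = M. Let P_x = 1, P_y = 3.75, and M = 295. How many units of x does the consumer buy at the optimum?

Perfect substitutes: compare marginal utility per dollar. 2/P_x vs 1/P_y → 2 vs 0.2667.
x gives more utility per dollar, so spend all income on x: x* = M/P_x, y* = 0.
Numerically: x* = 295, y* = 0.

x* = 295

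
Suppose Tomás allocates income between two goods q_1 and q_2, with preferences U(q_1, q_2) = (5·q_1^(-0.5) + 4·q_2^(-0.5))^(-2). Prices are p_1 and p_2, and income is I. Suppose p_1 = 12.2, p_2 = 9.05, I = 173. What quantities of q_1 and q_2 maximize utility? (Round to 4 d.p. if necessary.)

q_1* = 7.966, q_2* = 8.3774

MU_q_1 ∝ 5·q_1^(-1.5), MU_q_2 ∝ 4·q_2^(-1.5), so MRS = (5/4)·(q_2/q_1)^(1.5) = p_1/p_2.
Solve for the ratio: q_2/q_1 = [(4/5)·p_1/p_2]^(2/3).
Substitute q_2 = (q_2/q_1)·q_1 into the budget: q_1* = I/(p_1 + p_2·(q_2/q_1)).
Numerically q_2/q_1 = 1.051641, so q_1* = 173/(12.2 + 9.05·1.051641) = 7.966 and q_2* = 1.051641·7.966 = 8.3774.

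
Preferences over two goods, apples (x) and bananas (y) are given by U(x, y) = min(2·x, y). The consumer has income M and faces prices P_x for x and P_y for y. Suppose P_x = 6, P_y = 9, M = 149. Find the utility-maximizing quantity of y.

y* = 12.4167

Leontief preferences: the optimum is at the kink where x/1 = y/2, i.e. y = 2·x.
Budget: P_x·x + P_y·2·x = M, so (P_x + 2·P_y)·x = M.
Demand: x*(P_x,P_y,M) = M/(P_x + 2·P_y), y* = 2·M/(P_x + 2·P_y).
Here 6 + 2·9 = 24, giving y* = 12.4167.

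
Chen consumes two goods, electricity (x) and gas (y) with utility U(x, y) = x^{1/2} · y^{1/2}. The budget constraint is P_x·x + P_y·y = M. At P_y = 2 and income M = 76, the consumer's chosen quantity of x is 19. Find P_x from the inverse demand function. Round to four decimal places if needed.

P_x = 2

Tangency: MRS = y/x = P_x/P_y.
Rearranging, P_y·y = P_x·x. Substituting into the budget gives P_x·x·(1 + 1) = M.
Demand: x*(P_x,P_y,M) = 0.5·M/P_x and y* = 0.5·M/P_y.
Set x* = 19 in the demand function and solve for P_x: P_x = 2.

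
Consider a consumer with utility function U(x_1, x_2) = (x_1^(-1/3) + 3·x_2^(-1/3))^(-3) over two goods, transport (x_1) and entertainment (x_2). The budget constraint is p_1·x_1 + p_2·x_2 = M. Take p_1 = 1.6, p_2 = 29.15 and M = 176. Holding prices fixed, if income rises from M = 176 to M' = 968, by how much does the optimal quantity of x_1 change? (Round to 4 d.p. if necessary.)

Δx_1* = 86.6983

MU_x_1 ∝ x_1^(-4/3), MU_x_2 ∝ 3·x_2^(-4/3), so MRS = (1/3)·(x_2/x_1)^(4/3) = p_1/p_2.
Hence x_2/x_1 = (3·p_1/p_2)^(1/(4/3)), i.e. raised to the 0.75 power.
Substitute x_2 = (x_2/x_1)·x_1 into the budget: x_1* = M/(p_1 + p_2·(x_2/x_1)).
Numerically x_2/x_1 = 0.258495, so x_1* = 176/(1.6 + 29.15·0.258495) = 19.2663.
At M' = 968: x_1* = 105.9646. Change: 105.9646 − 19.2663 = 86.6983.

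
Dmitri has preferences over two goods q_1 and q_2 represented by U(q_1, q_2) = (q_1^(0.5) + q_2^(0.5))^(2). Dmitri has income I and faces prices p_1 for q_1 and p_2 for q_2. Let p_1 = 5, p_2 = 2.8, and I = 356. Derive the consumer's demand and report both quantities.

q_1* = 25.559, q_2* = 81.5018

From the CES first-order condition, (q_2/q_1)^(0.5) = p_1/p_2.
Hence q_2/q_1 = (p_1/p_2)^(1/(0.5)), i.e. raised to the 2 power.
With the ratio pinned down, the budget gives q_1* = I/(p_1 + p_2·(q_2/q_1)) and q_2* = (q_2/q_1)·q_1*.
Numerically q_2/q_1 = 3.188776, so q_1* = 356/(5 + 2.8·3.188776) = 25.559 and q_2* = 3.188776·25.559 = 81.5018.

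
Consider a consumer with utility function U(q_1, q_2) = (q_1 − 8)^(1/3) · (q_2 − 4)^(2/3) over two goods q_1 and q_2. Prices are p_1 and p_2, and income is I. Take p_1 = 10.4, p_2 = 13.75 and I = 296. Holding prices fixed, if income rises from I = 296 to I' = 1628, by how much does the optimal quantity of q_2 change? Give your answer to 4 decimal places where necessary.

This is Cobb-Douglas in (q_1−8, q_2−4): tangency gives 1/3·p_2·(q_2−4) = 2/3·p_1·(q_1−8).
Substituting into the budget: q_1* = 8 + 1/3·(I − 8·p_1 − 4·p_2)/p_1, and q_2* = 4 + 2/3·(…)/p_2.
Discretionary income = 296 − 8·10.4 − 4·13.75 = 157.8; q_2* = 4 + 2/3·157.8/13.75 = 11.6509.
At I' = 1628: q_2* = 76.2327. Change: 76.2327 − 11.6509 = 64.5818.

Δq_2* = 64.5818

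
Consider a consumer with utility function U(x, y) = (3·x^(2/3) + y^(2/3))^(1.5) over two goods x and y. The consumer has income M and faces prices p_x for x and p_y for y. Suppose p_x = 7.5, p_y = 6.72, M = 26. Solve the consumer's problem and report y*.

y* = 0.1706

MU_x ∝ 3·x^(-1/3), MU_y ∝ y^(-1/3), so MRS = 3·(y/x)^(1/3) = p_x/p_y.
Solve for the ratio: y/x = [(1/3)·p_x/p_y]^(3).
With the ratio pinned down, the budget gives x* = M/(p_x + p_y·(y/x)) and y* = (y/x)·x*.
Numerically y/x = 0.051489, so x* = 26/(7.5 + 6.72·0.051489) = 3.3138 and y* = 0.051489·3.3138 = 0.1706.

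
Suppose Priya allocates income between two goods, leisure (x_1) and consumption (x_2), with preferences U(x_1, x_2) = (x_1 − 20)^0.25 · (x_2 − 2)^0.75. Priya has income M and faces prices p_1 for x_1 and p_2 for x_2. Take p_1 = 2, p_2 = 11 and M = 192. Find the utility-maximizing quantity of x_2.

After buying the subsistence bundle (20, 2), a share 0.25 of the remaining income goes to x_1: x_1* = 20 + 0.25·(M − 20p_1 − 2p_2)/p_1.
Discretionary income = 192 − 20·2 − 2·11 = 130; x_2* = 2 + 0.75·130/11 = 10.8636.

x_2* = 10.8636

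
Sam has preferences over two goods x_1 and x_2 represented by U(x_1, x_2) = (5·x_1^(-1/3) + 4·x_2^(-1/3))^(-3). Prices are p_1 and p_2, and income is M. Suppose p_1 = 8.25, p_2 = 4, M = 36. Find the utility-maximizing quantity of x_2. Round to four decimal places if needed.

x_2* = 3.7241

MRS = MU_x_1/MU_x_2 = (5/4)·(x_2/x_1)^(4/3). Set equal to p_1/p_2.
Hence x_2/x_1 = ((4/5)·p_1/p_2)^(1/(4/3)), i.e. raised to the 0.75 power.
With the ratio pinned down, the budget gives x_1* = M/(p_1 + p_2·(x_2/x_1)) and x_2* = (x_2/x_1)·x_1*.
Numerically x_2/x_1 = 1.455838, so x_1* = 36/(8.25 + 4·1.455838) = 2.558 and x_2* = 1.455838·2.558 = 3.7241.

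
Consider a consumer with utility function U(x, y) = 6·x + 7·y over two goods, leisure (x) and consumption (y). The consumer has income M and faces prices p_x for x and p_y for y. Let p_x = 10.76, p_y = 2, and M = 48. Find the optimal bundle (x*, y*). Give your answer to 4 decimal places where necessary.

x* = 0, y* = 24

Perfect substitutes: compare marginal utility per dollar. 6/p_x vs 7/p_y → 0.5576 vs 3.5.
y gives more utility per dollar, so spend all income on y: y* = M/p_y, x* = 0.
Numerically: x* = 0, y* = 24.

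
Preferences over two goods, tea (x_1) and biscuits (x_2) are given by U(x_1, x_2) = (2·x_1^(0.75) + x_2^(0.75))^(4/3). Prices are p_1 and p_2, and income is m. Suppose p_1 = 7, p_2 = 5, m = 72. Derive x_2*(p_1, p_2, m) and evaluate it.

From the CES first-order condition, 2·(x_2/x_1)^(0.25) = p_1/p_2.
Hence x_2/x_1 = ((1/2)·p_1/p_2)^(1/(0.25)), i.e. raised to the 4 power.
With the ratio pinned down, the budget gives x_1* = m/(p_1 + p_2·(x_2/x_1)) and x_2* = (x_2/x_1)·x_1*.
Numerically x_2/x_1 = 0.2401, so x_1* = 72/(7 + 5·0.2401) = 8.78 and x_2* = 0.2401·8.78 = 2.1081.

x_2* = 2.1081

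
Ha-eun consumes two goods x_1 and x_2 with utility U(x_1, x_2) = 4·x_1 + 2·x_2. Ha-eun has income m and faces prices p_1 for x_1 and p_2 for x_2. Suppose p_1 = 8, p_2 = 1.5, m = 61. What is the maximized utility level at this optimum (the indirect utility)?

Linear utility — the consumer picks whichever good has higher MU/price: 4/8 = 0.5 vs 2/1.5 = 1.3333.
x_2 gives more utility per dollar, so spend all income on x_2: x_2* = m/p_2, x_1* = 0.
Numerically: x_1* = 0, x_2* = 40.6667.
Utility at the optimum: U(0, 40.6667) = 81.3333.

V = 81.3333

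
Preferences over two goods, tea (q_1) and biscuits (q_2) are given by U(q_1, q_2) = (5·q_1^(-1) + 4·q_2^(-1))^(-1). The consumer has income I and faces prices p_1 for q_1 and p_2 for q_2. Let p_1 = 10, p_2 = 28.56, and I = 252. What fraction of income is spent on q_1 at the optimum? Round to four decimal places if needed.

share on q_1 = 0.3982

MU_q_1 ∝ 5·q_1^(-2), MU_q_2 ∝ 4·q_2^(-2), so MRS = (5/4)·(q_2/q_1)^(2) = p_1/p_2.
Solve for the ratio: q_2/q_1 = [(4/5)·p_1/p_2]^(0.5).
Substitute q_2 = (q_2/q_1)·q_1 into the budget: q_1* = I/(p_1 + p_2·(q_2/q_1)).
Numerically q_2/q_1 = 0.529256, so q_1* = 252/(10 + 28.56·0.529256) = 10.0336 and q_2* = 0.529256·10.0336 = 5.3104.
Expenditure on q_1: 10·10.0336 = 100.3362; share = 0.3982.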